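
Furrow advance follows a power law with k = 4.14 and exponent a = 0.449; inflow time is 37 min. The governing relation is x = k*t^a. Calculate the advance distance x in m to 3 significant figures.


x = 4.14 * 37^0.449 = 20.9 m
Therefore the advance distance x = 20.9 m.


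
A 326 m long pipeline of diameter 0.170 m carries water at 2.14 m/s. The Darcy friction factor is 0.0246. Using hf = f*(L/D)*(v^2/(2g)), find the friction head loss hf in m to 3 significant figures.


hf = 0.0246 * (326/0.170) * (2.14^2 / (2*9.81))
hf = 11.0 m
Therefore the friction head loss hf = 11.0 m.


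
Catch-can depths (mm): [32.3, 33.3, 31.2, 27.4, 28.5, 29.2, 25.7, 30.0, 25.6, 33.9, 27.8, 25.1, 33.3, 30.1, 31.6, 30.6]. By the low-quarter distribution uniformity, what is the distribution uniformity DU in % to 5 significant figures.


Approach: apply the low-quarter distribution uniformity, DU = (mean of lowest quarter of readings / overall mean)*100.
sorted lowest 4 of 16: [25.1, 25.6, 25.7, 27.4] -> mean = 25.95000 mm
overall mean = 29.72500 mm
DU = (25.95000/29.72500)*100 = 87.300 %
Therefore the distribution uniformity DU = 87.300 %.


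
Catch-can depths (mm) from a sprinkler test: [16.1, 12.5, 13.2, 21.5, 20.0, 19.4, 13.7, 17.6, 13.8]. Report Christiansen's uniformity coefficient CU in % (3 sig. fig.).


Approach: apply Christiansen's uniformity coefficient, CU = (1 - mean_abs_deviation/mean)*100.
mean = 16.422 mm
mean |d_i - mean| = 2.8469 mm
CU = (1 - 2.8469/16.422)*100 = 82.7 %
Therefore Christiansen's uniformity coefficient CU = 82.7 %.


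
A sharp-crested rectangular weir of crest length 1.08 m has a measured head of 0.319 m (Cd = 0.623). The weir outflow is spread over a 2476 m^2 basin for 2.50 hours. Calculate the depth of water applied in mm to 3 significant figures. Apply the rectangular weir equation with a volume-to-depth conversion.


Approach: apply the rectangular weir equation with a volume-to-depth conversion, Q = (2/3)*Cd*L*sqrt(2g)*H^1.5; d = Q*t/A * 1000.
Step 1 — weir discharge:
  Q = (2/3)*0.623*1.08*sqrt(2*9.81)*0.319^1.5 = 0.35798 m^3/s
Step 2 — volume: V = 0.35798 * 2.50*3600 = 3221.8 m^3
Step 3 — depth: d = V/A * 1000 = 3221.8/2476 * 1000 = 1300 mm
Therefore the depth of water applied = 1300 mm.


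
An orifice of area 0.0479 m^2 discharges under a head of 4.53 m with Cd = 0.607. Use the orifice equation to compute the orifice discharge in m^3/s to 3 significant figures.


Approach: apply the orifice equation, Q = Cd*A*sqrt(2*g*h).
Q = 0.607 * 0.0479 * sqrt(2*9.81*4.53) = 0.274 m^3/s
Therefore the orifice discharge = 0.274 m^3/s.


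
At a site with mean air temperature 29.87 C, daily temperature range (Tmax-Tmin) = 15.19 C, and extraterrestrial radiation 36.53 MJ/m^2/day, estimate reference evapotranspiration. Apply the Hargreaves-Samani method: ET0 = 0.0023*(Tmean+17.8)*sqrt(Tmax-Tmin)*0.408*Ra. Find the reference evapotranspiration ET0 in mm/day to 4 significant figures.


ET0 = 0.0023*(29.87+17.8)*sqrt(15.19)*0.408*36.53 = 6.369 mm/day
Therefore the reference evapotranspiration ET0 = 6.369 mm/day.


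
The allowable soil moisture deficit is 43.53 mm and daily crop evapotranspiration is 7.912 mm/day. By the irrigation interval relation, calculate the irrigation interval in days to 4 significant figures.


Approach: apply the irrigation interval relation, interval = SMD / ETc.
interval = 43.53 / 7.912 = 5.502 days
Therefore the irrigation interval = 5.502 days.


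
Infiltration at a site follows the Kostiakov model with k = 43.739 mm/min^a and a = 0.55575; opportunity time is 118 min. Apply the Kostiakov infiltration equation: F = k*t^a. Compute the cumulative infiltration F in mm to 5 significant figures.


F = 43.739 * 118^0.55575 = 619.89 mm
Therefore the cumulative infiltration F = 619.89 mm.


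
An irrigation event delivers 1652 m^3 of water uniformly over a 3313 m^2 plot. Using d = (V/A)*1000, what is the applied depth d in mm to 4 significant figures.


d = (1652 / 3313) * 1000 = 498.6 mm
Therefore the applied depth d = 498.6 mm.


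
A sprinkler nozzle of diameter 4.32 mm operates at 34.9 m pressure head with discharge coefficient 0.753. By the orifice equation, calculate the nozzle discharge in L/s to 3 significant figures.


Approach: apply the orifice equation, Q = Cd*A*sqrt(2*g*h), A = pi*(d/2)^2.
A = pi*(4.32e-3/2)^2 = 1.4657e-05 m^2
Q = 0.753 * 1.4657e-05 * sqrt(2*9.81*34.9) * 1000 = 0.289 L/s
Therefore the nozzle discharge = 0.289 L/s.


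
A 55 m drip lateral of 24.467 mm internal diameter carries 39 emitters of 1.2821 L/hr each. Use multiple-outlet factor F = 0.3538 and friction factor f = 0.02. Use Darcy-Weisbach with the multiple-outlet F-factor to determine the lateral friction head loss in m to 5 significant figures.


Approach: apply Darcy-Weisbach with the multiple-outlet F-factor, Q = n*q/(3600*1000) m^3/s; v = Q/A; hf = F*f*(L/D)*(v^2/(2g)).
Q = 39*1.2821/(3600*1000) = 1.388942e-05 m^3/s
A = pi*(24.467e-3/2)^2 = 4.701661e-04 m^2, so v = Q/A = 0.02954151 m/s
hf = 0.3538*0.02*(55/0.024467)*(0.02954151^2/(2*9.81)) = 0.00070752 m
Therefore the lateral friction head loss = 0.00070752 m.


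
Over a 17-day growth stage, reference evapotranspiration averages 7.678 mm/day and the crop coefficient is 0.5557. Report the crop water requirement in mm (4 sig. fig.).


Approach: apply the crop water requirement relation, CWR = ET0 * Kc * days.
CWR = 7.678 * 0.5557 * 17 = 72.53 mm
Therefore the crop water requirement = 72.53 mm.


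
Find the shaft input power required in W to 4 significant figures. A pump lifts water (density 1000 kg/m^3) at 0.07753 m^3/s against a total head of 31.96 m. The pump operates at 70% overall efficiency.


Approach: apply hydraulic power then efficiency conversion, P = rho*g*Q*H; P_in = P/eta.
Step 1 — hydraulic power (P = rho*g*Q*H):
  P = 1000 * 9.81 * 0.07753 * 31.96 = 24307.8 W
Step 2 — input power: P_in = P/eta = 24307.8 / 0.7 = 34730 W
Therefore the shaft input power required = 34730 W.


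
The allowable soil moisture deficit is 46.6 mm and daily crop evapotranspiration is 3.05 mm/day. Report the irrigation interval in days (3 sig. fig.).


Approach: apply the irrigation interval relation, interval = SMD / ETc.
interval = 46.6 / 3.05 = 15.3 days
Therefore the irrigation interval = 15.3 days.


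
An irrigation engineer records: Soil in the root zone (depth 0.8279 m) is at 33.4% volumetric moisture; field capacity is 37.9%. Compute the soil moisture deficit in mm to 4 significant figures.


Approach: apply the soil moisture deficit relation, SMD = (FC - theta)/100 * depth * 1000.
SMD = (37.9 - 33.4)/100 * 0.8279 * 1000 = 37.26 mm
Therefore the soil moisture deficit = 37.26 mm.


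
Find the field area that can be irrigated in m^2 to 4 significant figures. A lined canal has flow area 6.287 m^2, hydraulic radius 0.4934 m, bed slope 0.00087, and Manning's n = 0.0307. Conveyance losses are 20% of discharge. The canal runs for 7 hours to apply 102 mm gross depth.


Approach: apply Manning's equation with a conveyance and depth budget, Q = (1/n)*A*R^(2/3)*S^(1/2); Q_field = Q*(1-loss); Area = Q_field*t/(d/1000).
Step 1 — canal discharge (Manning's equation):
  Q = (1/0.0307) * 6.287 * 0.4934^(2/3) * 0.00087^(1/2) = 3.77164 m^3/s
Step 2 — delivered flow: Q_field = 3.77164*(1 - 20/100) = 3.01732 m^3/s
Step 3 — volume delivered: V = 3.01732 * 7*3600 = 76036.4 m^3
Step 4 — area served: A = V / (depth/1000) = 76036.4 / 0.102 = 745500 m^2
Therefore the field area that can be irrigated = 745500 m^2.


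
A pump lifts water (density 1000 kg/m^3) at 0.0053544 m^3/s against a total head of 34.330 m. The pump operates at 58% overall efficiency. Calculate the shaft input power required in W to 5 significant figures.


Approach: apply hydraulic power then efficiency conversion, P = rho*g*Q*H; P_in = P/eta.
Step 1 — hydraulic power (P = rho*g*Q*H):
  P = 1000 * 9.81 * 0.0053544 * 34.330 = 1803.240 W
Step 2 — input power: P_in = P/eta = 1803.240 / 0.58 = 3109.0 W
Therefore the shaft input power required = 3109.0 W.


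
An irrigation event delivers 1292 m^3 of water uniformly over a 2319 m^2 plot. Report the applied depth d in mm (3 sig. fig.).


Approach: apply depth from volume over area, d = (V/A)*1000.
d = (1292 / 2319) * 1000 = 557 mm
Therefore the applied depth d = 557 mm.


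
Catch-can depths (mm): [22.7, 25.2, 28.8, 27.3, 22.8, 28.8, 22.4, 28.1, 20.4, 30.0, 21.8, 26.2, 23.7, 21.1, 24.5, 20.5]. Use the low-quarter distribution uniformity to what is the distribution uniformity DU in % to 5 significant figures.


Approach: apply the low-quarter distribution uniformity, DU = (mean of lowest quarter of readings / overall mean)*100.
sorted lowest 4 of 16: [20.4, 20.5, 21.1, 21.8] -> mean = 20.95000 mm
overall mean = 24.64375 mm
DU = (20.95000/24.64375)*100 = 85.011 %
Therefore the distribution uniformity DU = 85.011 %.


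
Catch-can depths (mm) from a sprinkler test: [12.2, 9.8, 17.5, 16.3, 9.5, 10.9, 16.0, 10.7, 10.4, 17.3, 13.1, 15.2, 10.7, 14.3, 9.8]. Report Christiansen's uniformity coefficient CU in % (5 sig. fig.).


Approach: apply Christiansen's uniformity coefficient, CU = (1 - mean_abs_deviation/mean)*100.
mean = 12.91333 mm
mean |d_i - mean| = 2.574222 mm
CU = (1 - 2.574222/12.91333)*100 = 80.065 %
Therefore Christiansen's uniformity coefficient CU = 80.065 %.


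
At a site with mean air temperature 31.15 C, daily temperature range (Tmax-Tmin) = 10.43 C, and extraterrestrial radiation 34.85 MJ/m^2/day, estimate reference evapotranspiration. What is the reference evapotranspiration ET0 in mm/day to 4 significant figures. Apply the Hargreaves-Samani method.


Approach: apply the Hargreaves-Samani method, ET0 = 0.0023*(Tmean+17.8)*sqrt(Tmax-Tmin)*0.408*Ra.
ET0 = 0.0023*(31.15+17.8)*sqrt(10.43)*0.408*34.85 = 5.170 mm/day
Therefore the reference evapotranspiration ET0 = 5.170 mm/day.


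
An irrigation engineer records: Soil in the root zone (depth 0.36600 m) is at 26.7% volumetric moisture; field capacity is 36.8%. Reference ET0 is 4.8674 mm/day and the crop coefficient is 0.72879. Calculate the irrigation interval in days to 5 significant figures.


Approach: apply soil-water budget scheduling, SMD = (FC-theta)/100*depth*1000; ETc = ET0*Kc; interval = SMD/ETc.
Step 1 — soil moisture deficit:
  SMD = (36.8 - 26.7)/100 * 0.36600 * 1000 = 36.96600 mm
Step 2 — daily crop ET (ETc = ET0*Kc):
  ETc = 4.8674 * 0.72879 = 3.547312 mm/day
Step 3 — irrigation interval (SMD/ETc):
  interval = 36.96600 / 3.547312 = 10.421 days
Therefore the irrigation interval = 10.421 days.


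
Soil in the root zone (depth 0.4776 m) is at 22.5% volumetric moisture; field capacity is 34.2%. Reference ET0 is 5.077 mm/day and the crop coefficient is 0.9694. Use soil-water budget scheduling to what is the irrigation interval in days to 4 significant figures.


Approach: apply soil-water budget scheduling, SMD = (FC-theta)/100*depth*1000; ETc = ET0*Kc; interval = SMD/ETc.
Step 1 — soil moisture deficit:
  SMD = (34.2 - 22.5)/100 * 0.4776 * 1000 = 55.8792 mm
Step 2 — daily crop ET (ETc = ET0*Kc):
  ETc = 5.077 * 0.9694 = 4.92164 mm/day
Step 3 — irrigation interval (SMD/ETc):
  interval = 55.8792 / 4.92164 = 11.35 days
Therefore the irrigation interval = 11.35 days.


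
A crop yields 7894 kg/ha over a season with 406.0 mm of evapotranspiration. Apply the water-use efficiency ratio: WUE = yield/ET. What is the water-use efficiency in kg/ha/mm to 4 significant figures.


WUE = 7894 / 406.0 = 19.44 kg/ha/mm
Therefore the water-use efficiency = 19.44 kg/ha/mm.


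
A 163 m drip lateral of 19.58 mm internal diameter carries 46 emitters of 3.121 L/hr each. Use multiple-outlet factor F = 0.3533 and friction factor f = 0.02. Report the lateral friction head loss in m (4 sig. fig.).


Approach: apply Darcy-Weisbach with the multiple-outlet F-factor, Q = n*q/(3600*1000) m^3/s; v = Q/A; hf = F*f*(L/D)*(v^2/(2g)).
Q = 46*3.121/(3600*1000) = 3.98794e-05 m^3/s
A = pi*(19.58e-3/2)^2 = 3.01103e-04 m^2, so v = Q/A = 0.132444 m/s
hf = 0.3533*0.02*(163/0.01958)*(0.132444^2/(2*9.81)) = 0.05259 m
Therefore the lateral friction head loss = 0.05259 m.


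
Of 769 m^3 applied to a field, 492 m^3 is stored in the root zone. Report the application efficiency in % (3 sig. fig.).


Approach: apply the application efficiency ratio, Ea = (stored/applied)*100.
Ea = (492/769)*100 = 64.0 %
Therefore the application efficiency = 64.0 %.


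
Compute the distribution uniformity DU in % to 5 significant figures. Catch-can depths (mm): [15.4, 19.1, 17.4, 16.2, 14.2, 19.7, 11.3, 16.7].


Approach: apply the low-quarter distribution uniformity, DU = (mean of lowest quarter of readings / overall mean)*100.
sorted lowest 2 of 8: [11.3, 14.2] -> mean = 12.75000 mm
overall mean = 16.25000 mm
DU = (12.75000/16.25000)*100 = 78.462 %
Therefore the distribution uniformity DU = 78.462 %.


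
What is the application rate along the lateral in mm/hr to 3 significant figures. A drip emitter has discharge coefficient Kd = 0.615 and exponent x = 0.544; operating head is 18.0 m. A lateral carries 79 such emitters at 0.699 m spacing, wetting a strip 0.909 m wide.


Approach: apply the emitter equation with a lateral mass balance, q = Kd*h^x; Q = n*q; rate = Q/(n*spacing*width).
Step 1 — single emitter flow (q = Kd*h^x):
  q = 0.615 * 18.0^0.544 = 2.9631 L/hr
Step 2 — total lateral flow: Q = 79 * 2.9631 = 234.08 L/hr
Step 3 — wetted area: A = 79 * 0.699 * 0.909 = 50.196 m^2
Step 4 — application rate: Q/A = 234.08/50.196 = 4.66 mm/hr
Therefore the application rate along the lateral = 4.66 mm/hr.


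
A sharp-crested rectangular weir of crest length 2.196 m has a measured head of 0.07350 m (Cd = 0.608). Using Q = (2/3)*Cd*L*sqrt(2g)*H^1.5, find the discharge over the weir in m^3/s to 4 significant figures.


Q = (2/3)*0.608*2.196*sqrt(2*9.81)*0.07350^1.5 = 0.07856 m^3/s
Therefore the discharge over the weir = 0.07856 m^3/s.


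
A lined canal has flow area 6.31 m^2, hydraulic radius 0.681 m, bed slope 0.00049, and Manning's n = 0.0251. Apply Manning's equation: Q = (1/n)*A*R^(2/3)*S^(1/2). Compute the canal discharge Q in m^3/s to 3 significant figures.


Q = (1/0.0251) * 6.31 * 0.681^(2/3) * 0.00049^(1/2) = 4.31 m^3/s
Therefore the canal discharge Q = 4.31 m^3/s.


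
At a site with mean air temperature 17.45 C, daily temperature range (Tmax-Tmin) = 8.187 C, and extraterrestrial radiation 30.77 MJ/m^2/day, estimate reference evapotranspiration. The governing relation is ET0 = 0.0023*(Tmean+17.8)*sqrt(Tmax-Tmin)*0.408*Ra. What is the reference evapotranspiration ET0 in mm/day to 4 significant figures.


ET0 = 0.0023*(17.45+17.8)*sqrt(8.187)*0.408*30.77 = 2.912 mm/day
Therefore the reference evapotranspiration ET0 = 2.912 mm/day.


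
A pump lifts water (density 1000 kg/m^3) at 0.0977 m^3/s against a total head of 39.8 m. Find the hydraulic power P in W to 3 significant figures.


Approach: apply the hydraulic power relation, P = rho*g*Q*H.
P = 1000 * 9.81 * 0.0977 * 39.8 = 38100 W
Therefore the hydraulic power P = 38100 W.


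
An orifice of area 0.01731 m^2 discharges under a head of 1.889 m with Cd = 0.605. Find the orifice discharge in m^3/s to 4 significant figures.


Approach: apply the orifice equation, Q = Cd*A*sqrt(2*g*h).
Q = 0.605 * 0.01731 * sqrt(2*9.81*1.889) = 0.06376 m^3/s
Therefore the orifice discharge = 0.06376 m^3/s.


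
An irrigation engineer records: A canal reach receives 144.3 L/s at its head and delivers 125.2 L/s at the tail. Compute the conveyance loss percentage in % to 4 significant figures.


Approach: apply the conveyance loss ratio, loss% = ((Q_head - Q_tail)/Q_head)*100.
loss = ((144.3 - 125.2)/144.3)*100 = 13.24 %
Therefore the conveyance loss percentage = 13.24 %.


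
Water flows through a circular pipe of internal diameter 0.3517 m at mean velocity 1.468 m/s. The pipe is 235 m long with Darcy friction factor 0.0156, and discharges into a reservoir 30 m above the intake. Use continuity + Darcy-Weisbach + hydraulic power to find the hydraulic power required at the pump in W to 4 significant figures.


Approach: apply continuity + Darcy-Weisbach + hydraulic power, Q = A*v; hf = f*(L/D)*(v^2/(2g)); H = static + hf; P = rho*g*Q*H.
Step 1 — flow rate (continuity, Q = A*v):
  A = pi*(0.3517/2)^2 = 0.0971482 m^2
  Q = 0.0971482 * 1.468 = 0.142614 m^3/s
Step 2 — friction head loss (Darcy-Weisbach):
  hf = 0.0156 * (235/0.3517) * (1.468^2 / (2*9.81))
  hf = 1.14491 m
Step 3 — total head: H = 30 + 1.14491 = 31.1449 m
Step 4 — hydraulic power (P = rho*g*Q*H):
  P = 1000 * 9.81 * 0.142614 * 31.1449 = 43570 W
Therefore the hydraulic power required at the pump = 43570 W.


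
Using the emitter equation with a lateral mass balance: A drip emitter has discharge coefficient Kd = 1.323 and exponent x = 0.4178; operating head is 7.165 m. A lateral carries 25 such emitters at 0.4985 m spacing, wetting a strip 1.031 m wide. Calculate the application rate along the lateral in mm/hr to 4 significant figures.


Approach: apply the emitter equation with a lateral mass balance, q = Kd*h^x; Q = n*q; rate = Q/(n*spacing*width).
Step 1 — single emitter flow (q = Kd*h^x):
  q = 1.323 * 7.165^0.4178 = 3.01210 L/hr
Step 2 — total lateral flow: Q = 25 * 3.01210 = 75.3025 L/hr
Step 3 — wetted area: A = 25 * 0.4985 * 1.031 = 12.8488 m^2
Step 4 — application rate: Q/A = 75.3025/12.8488 = 5.861 mm/hr
Therefore the application rate along the lateral = 5.861 mm/hr.


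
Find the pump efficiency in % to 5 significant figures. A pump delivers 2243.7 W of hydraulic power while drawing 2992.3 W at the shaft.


Approach: apply the efficiency ratio, eta = (P_out/P_in)*100.
eta = (2243.7 / 2992.3) * 100 = 74.982 %
Therefore the pump efficiency = 74.982 %.


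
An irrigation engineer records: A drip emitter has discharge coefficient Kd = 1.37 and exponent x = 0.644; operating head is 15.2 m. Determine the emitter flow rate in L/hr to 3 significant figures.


Approach: apply the emitter characteristic equation, q = Kd * h^x.
q = 1.37 * 15.2^0.644 = 7.90 L/hr
Therefore the emitter flow rate = 7.90 L/hr.


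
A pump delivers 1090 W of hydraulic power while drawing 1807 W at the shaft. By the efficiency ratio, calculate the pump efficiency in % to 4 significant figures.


Approach: apply the efficiency ratio, eta = (P_out/P_in)*100.
eta = (1090 / 1807) * 100 = 60.32 %
Therefore the pump efficiency = 60.32 %.


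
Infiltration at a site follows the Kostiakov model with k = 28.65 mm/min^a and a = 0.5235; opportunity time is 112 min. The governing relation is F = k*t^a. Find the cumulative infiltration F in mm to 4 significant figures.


F = 28.65 * 112^0.5235 = 338.8 mm
Therefore the cumulative infiltration F = 338.8 mm.


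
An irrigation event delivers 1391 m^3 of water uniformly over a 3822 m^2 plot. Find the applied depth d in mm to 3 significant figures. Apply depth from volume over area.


Approach: apply depth from volume over area, d = (V/A)*1000.
d = (1391 / 3822) * 1000 = 364 mm
Therefore the applied depth d = 364 mm.


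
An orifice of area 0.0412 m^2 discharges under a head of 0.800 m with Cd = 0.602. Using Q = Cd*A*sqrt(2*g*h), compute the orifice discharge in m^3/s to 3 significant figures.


Q = 0.602 * 0.0412 * sqrt(2*9.81*0.800) = 0.0983 m^3/s
Therefore the orifice discharge = 0.0983 m^3/s.


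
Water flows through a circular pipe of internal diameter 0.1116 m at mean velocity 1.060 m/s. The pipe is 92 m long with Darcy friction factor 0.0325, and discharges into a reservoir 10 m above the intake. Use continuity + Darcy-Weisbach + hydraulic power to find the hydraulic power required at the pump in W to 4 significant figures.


Approach: apply continuity + Darcy-Weisbach + hydraulic power, Q = A*v; hf = f*(L/D)*(v^2/(2g)); H = static + hf; P = rho*g*Q*H.
Step 1 — flow rate (continuity, Q = A*v):
  A = pi*(0.1116/2)^2 = 0.00978179 m^2
  Q = 0.00978179 * 1.060 = 0.0103687 m^3/s
Step 2 — friction head loss (Darcy-Weisbach):
  hf = 0.0325 * (92/0.1116) * (1.060^2 / (2*9.81))
  hf = 1.53433 m
Step 3 — total head: H = 10 + 1.53433 = 11.5343 m
Step 4 — hydraulic power (P = rho*g*Q*H):
  P = 1000 * 9.81 * 0.0103687 * 11.5343 = 1173 W
Therefore the hydraulic power required at the pump = 1173 W.


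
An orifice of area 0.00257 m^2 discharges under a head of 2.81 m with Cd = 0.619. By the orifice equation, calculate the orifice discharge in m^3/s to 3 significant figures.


Approach: apply the orifice equation, Q = Cd*A*sqrt(2*g*h).
Q = 0.619 * 0.00257 * sqrt(2*9.81*2.81) = 0.0118 m^3/s
Therefore the orifice discharge = 0.0118 m^3/s.


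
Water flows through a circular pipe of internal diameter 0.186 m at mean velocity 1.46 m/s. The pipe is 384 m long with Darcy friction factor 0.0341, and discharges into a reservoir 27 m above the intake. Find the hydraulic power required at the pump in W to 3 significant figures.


Approach: apply continuity + Darcy-Weisbach + hydraulic power, Q = A*v; hf = f*(L/D)*(v^2/(2g)); H = static + hf; P = rho*g*Q*H.
Step 1 — flow rate (continuity, Q = A*v):
  A = pi*(0.186/2)^2 = 0.027172 m^2
  Q = 0.027172 * 1.46 = 0.039671 m^3/s
Step 2 — friction head loss (Darcy-Weisbach):
  hf = 0.0341 * (384/0.186) * (1.46^2 / (2*9.81))
  hf = 7.6486 m
Step 3 — total head: H = 27 + 7.6486 = 34.649 m
Step 4 — hydraulic power (P = rho*g*Q*H):
  P = 1000 * 9.81 * 0.039671 * 34.649 = 13500 W
Therefore the hydraulic power required at the pump = 13500 W.


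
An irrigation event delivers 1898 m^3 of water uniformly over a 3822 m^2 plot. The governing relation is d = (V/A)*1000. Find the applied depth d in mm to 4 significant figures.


d = (1898 / 3822) * 1000 = 496.6 mm
Therefore the applied depth d = 496.6 mm.


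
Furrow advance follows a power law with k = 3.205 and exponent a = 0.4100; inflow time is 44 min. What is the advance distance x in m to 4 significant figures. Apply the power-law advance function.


Approach: apply the power-law advance function, x = k*t^a.
x = 3.205 * 44^0.4100 = 15.12 m
Therefore the advance distance x = 15.12 m.


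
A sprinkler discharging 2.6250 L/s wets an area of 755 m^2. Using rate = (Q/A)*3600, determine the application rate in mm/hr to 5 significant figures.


rate = (2.6250 / 755) * 3600 = 12.517 mm/hr
Therefore the application rate = 12.517 mm/hr.


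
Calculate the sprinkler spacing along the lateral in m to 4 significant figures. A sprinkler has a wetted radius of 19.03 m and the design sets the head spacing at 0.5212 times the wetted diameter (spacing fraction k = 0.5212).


Approach: apply the sprinkler spacing rule (spacing as a fraction of wetted diameter), S = k*(2*R).
S = 0.5212 * (2 * 19.03) = 19.84 m
Therefore the sprinkler spacing along the lateral = 19.84 m.


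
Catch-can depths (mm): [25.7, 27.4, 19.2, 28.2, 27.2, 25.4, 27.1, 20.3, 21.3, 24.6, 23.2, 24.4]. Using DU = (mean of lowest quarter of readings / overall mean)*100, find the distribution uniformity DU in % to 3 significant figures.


sorted lowest 3 of 12: [19.2, 20.3, 21.3] -> mean = 20.267 mm
overall mean = 24.500 mm
DU = (20.267/24.500)*100 = 82.7 %
Therefore the distribution uniformity DU = 82.7 %.


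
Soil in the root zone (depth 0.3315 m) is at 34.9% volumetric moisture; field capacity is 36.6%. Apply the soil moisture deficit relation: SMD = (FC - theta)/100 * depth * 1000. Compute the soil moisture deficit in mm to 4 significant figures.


SMD = (36.6 - 34.9)/100 * 0.3315 * 1000 = 5.636 mm
Therefore the soil moisture deficit = 5.636 mm.


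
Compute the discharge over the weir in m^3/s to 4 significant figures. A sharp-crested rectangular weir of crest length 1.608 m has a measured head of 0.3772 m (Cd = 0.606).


Approach: apply the rectangular weir equation, Q = (2/3)*Cd*L*sqrt(2g)*H^1.5.
Q = (2/3)*0.606*1.608*sqrt(2*9.81)*0.3772^1.5 = 0.6666 m^3/s
Therefore the discharge over the weir = 0.6666 m^3/s.


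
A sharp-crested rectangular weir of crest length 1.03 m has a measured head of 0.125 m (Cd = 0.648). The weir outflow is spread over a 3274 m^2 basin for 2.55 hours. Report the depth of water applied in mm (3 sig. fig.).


Approach: apply the rectangular weir equation with a volume-to-depth conversion, Q = (2/3)*Cd*L*sqrt(2g)*H^1.5; d = Q*t/A * 1000.
Step 1 — weir discharge:
  Q = (2/3)*0.648*1.03*sqrt(2*9.81)*0.125^1.5 = 0.087103 m^3/s
Step 2 — volume: V = 0.087103 * 2.55*3600 = 799.61 m^3
Step 3 — depth: d = V/A * 1000 = 799.61/3274 * 1000 = 244 mm
Therefore the depth of water applied = 244 mm.


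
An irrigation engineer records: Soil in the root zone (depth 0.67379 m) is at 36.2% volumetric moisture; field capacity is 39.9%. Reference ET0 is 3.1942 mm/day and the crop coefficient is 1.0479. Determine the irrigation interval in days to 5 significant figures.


Approach: apply soil-water budget scheduling, SMD = (FC-theta)/100*depth*1000; ETc = ET0*Kc; interval = SMD/ETc.
Step 1 — soil moisture deficit:
  SMD = (39.9 - 36.2)/100 * 0.67379 * 1000 = 24.93023 mm
Step 2 — daily crop ET (ETc = ET0*Kc):
  ETc = 3.1942 * 1.0479 = 3.347202 mm/day
Step 3 — irrigation interval (SMD/ETc):
  interval = 24.93023 / 3.347202 = 7.4481 days
Therefore the irrigation interval = 7.4481 days.


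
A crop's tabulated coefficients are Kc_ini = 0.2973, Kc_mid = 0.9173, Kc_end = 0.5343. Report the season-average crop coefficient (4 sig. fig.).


Approach: apply a simple seasonal average, Kc_avg = (Kc_ini + Kc_mid + Kc_end)/3.
Kc_avg = (0.2973 + 0.9173 + 0.5343)/3 = 0.5830
Therefore the season-average crop coefficient = 0.5830.


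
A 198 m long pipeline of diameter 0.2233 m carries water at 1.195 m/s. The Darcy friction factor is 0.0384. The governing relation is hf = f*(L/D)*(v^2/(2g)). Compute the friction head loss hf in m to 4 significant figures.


hf = 0.0384 * (198/0.2233) * (1.195^2 / (2*9.81))
hf = 2.478 m
Therefore the friction head loss hf = 2.478 m.


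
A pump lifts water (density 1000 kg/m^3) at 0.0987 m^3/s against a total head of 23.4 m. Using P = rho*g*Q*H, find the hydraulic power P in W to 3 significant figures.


P = 1000 * 9.81 * 0.0987 * 23.4 = 22700 W
Therefore the hydraulic power P = 22700 W.


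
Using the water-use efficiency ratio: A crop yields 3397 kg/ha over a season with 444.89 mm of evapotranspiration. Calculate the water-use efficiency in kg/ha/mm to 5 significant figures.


Approach: apply the water-use efficiency ratio, WUE = yield/ET.
WUE = 3397 / 444.89 = 7.6356 kg/ha/mm
Therefore the water-use efficiency = 7.6356 kg/ha/mm.


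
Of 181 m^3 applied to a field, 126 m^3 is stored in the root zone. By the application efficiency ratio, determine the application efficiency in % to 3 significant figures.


Approach: apply the application efficiency ratio, Ea = (stored/applied)*100.
Ea = (126/181)*100 = 69.6 %
Therefore the application efficiency = 69.6 %.


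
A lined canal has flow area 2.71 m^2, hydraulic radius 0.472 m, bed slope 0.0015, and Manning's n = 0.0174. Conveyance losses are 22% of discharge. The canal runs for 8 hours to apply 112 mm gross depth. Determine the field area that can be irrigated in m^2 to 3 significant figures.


Approach: apply Manning's equation with a conveyance and depth budget, Q = (1/n)*A*R^(2/3)*S^(1/2); Q_field = Q*(1-loss); Area = Q_field*t/(d/1000).
Step 1 — canal discharge (Manning's equation):
  Q = (1/0.0174) * 2.71 * 0.472^(2/3) * 0.0015^(1/2) = 3.6567 m^3/s
Step 2 — delivered flow: Q_field = 3.6567*(1 - 22/100) = 2.8523 m^3/s
Step 3 — volume delivered: V = 2.8523 * 8*3600 = 82145 m^3
Step 4 — area served: A = V / (depth/1000) = 82145 / 0.112 = 733000 m^2
Therefore the field area that can be irrigated = 733000 m^2.


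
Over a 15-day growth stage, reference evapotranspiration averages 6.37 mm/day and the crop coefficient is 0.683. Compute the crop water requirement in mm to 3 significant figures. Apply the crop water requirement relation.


Approach: apply the crop water requirement relation, CWR = ET0 * Kc * days.
CWR = 6.37 * 0.683 * 15 = 65.3 mm
Therefore the crop water requirement = 65.3 mm.


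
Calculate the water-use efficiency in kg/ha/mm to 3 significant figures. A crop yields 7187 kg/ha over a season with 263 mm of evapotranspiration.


Approach: apply the water-use efficiency ratio, WUE = yield/ET.
WUE = 7187 / 263 = 27.3 kg/ha/mm
Therefore the water-use efficiency = 27.3 kg/ha/mm.


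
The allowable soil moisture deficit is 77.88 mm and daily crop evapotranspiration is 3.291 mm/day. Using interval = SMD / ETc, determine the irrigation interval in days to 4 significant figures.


interval = 77.88 / 3.291 = 23.66 days
Therefore the irrigation interval = 23.66 days.


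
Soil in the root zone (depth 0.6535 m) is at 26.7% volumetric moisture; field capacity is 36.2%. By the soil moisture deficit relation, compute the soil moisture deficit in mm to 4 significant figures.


Approach: apply the soil moisture deficit relation, SMD = (FC - theta)/100 * depth * 1000.
SMD = (36.2 - 26.7)/100 * 0.6535 * 1000 = 62.08 mm
Therefore the soil moisture deficit = 62.08 mm.


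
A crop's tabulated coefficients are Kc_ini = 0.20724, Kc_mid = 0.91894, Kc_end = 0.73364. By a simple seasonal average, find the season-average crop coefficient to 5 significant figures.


Approach: apply a simple seasonal average, Kc_avg = (Kc_ini + Kc_mid + Kc_end)/3.
Kc_avg = (0.20724 + 0.91894 + 0.73364)/3 = 0.61994
Therefore the season-average crop coefficient = 0.61994.


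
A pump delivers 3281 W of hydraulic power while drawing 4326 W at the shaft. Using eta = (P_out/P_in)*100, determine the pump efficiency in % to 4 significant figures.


eta = (3281 / 4326) * 100 = 75.84 %
Therefore the pump efficiency = 75.84 %.


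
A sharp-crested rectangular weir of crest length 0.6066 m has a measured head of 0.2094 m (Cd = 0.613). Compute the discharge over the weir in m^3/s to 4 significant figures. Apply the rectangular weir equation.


Approach: apply the rectangular weir equation, Q = (2/3)*Cd*L*sqrt(2g)*H^1.5.
Q = (2/3)*0.613*0.6066*sqrt(2*9.81)*0.2094^1.5 = 0.1052 m^3/s
Therefore the discharge over the weir = 0.1052 m^3/s.


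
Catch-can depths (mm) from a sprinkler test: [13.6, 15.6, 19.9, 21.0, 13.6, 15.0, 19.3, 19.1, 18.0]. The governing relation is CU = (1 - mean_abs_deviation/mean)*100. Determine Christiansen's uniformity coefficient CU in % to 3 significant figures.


mean = 17.233 mm
mean |d_i - mean| = 2.4741 mm
CU = (1 - 2.4741/17.233)*100 = 85.6 %
Therefore Christiansen's uniformity coefficient CU = 85.6 %.


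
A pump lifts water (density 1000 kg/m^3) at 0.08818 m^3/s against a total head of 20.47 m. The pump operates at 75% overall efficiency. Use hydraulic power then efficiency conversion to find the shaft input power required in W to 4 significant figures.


Approach: apply hydraulic power then efficiency conversion, P = rho*g*Q*H; P_in = P/eta.
Step 1 — hydraulic power (P = rho*g*Q*H):
  P = 1000 * 9.81 * 0.08818 * 20.47 = 17707.5 W
Step 2 — input power: P_in = P/eta = 17707.5 / 0.75 = 23610 W
Therefore the shaft input power required = 23610 W.


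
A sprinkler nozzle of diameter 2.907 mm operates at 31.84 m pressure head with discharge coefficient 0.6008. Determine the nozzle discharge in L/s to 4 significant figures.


Approach: apply the orifice equation, Q = Cd*A*sqrt(2*g*h), A = pi*(d/2)^2.
A = pi*(2.907e-3/2)^2 = 6.63712e-06 m^2
Q = 0.6008 * 6.63712e-06 * sqrt(2*9.81*31.84) * 1000 = 0.09967 L/s
Therefore the nozzle discharge = 0.09967 L/s.


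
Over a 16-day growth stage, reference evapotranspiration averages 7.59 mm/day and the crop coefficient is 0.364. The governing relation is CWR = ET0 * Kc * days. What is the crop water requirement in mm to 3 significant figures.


CWR = 7.59 * 0.364 * 16 = 44.2 mm
Therefore the crop water requirement = 44.2 mm.


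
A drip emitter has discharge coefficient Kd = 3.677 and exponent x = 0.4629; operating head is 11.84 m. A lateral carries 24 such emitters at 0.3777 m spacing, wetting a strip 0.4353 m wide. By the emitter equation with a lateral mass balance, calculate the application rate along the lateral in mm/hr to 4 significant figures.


Approach: apply the emitter equation with a lateral mass balance, q = Kd*h^x; Q = n*q; rate = Q/(n*spacing*width).
Step 1 — single emitter flow (q = Kd*h^x):
  q = 3.677 * 11.84^0.4629 = 11.5438 L/hr
Step 2 — total lateral flow: Q = 24 * 11.5438 = 277.051 L/hr
Step 3 — wetted area: A = 24 * 0.3777 * 0.4353 = 3.94591 m^2
Step 4 — application rate: Q/A = 277.051/3.94591 = 70.21 mm/hr
Therefore the application rate along the lateral = 70.21 mm/hr.


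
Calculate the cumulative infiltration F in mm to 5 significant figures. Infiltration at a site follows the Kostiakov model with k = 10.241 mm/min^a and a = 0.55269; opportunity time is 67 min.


Approach: apply the Kostiakov infiltration equation, F = k*t^a.
F = 10.241 * 67^0.55269 = 104.62 mm
Therefore the cumulative infiltration F = 104.62 mm.


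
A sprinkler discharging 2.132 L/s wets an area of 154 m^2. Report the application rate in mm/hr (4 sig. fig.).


Approach: apply the application rate relation, rate = (Q/A)*3600.
rate = (2.132 / 154) * 3600 = 49.84 mm/hr
Therefore the application rate = 49.84 mm/hr.


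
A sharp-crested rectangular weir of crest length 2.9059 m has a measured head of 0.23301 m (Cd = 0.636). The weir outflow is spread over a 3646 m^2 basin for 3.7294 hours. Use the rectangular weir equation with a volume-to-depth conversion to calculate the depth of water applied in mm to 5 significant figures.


Approach: apply the rectangular weir equation with a volume-to-depth conversion, Q = (2/3)*Cd*L*sqrt(2g)*H^1.5; d = Q*t/A * 1000.
Step 1 — weir discharge:
  Q = (2/3)*0.636*2.9059*sqrt(2*9.81)*0.23301^1.5 = 0.6138438 m^3/s
Step 2 — volume: V = 0.6138438 * 3.7294*3600 = 8241.368 m^3
Step 3 — depth: d = V/A * 1000 = 8241.368/3646 * 1000 = 2260.4 mm
Therefore the depth of water applied = 2260.4 mm.


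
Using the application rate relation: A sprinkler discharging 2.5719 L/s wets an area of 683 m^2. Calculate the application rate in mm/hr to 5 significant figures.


Approach: apply the application rate relation, rate = (Q/A)*3600.
rate = (2.5719 / 683) * 3600 = 13.556 mm/hr
Therefore the application rate = 13.556 mm/hr.


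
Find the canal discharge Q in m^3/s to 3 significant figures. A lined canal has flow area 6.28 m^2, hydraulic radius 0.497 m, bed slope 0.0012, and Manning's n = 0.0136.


Approach: apply Manning's equation, Q = (1/n)*A*R^(2/3)*S^(1/2).
Q = (1/0.0136) * 6.28 * 0.497^(2/3) * 0.0012^(1/2) = 10.0 m^3/s
Therefore the canal discharge Q = 10.0 m^3/s.


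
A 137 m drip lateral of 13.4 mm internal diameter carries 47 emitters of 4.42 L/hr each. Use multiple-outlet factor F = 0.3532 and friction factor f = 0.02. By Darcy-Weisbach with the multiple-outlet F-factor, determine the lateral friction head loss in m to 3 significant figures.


Approach: apply Darcy-Weisbach with the multiple-outlet F-factor, Q = n*q/(3600*1000) m^3/s; v = Q/A; hf = F*f*(L/D)*(v^2/(2g)).
Q = 47*4.42/(3600*1000) = 5.7706e-05 m^3/s
A = pi*(13.4e-3/2)^2 = 1.4103e-04 m^2, so v = Q/A = 0.40918 m/s
hf = 0.3532*0.02*(137/0.0134)*(0.40918^2/(2*9.81)) = 0.616 m
Therefore the lateral friction head loss = 0.616 m.


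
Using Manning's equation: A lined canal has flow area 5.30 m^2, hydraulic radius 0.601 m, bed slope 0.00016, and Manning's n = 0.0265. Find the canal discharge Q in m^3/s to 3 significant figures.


Approach: apply Manning's equation, Q = (1/n)*A*R^(2/3)*S^(1/2).
Q = (1/0.0265) * 5.30 * 0.601^(2/3) * 0.00016^(1/2) = 1.80 m^3/s
Therefore the canal discharge Q = 1.80 m^3/s.


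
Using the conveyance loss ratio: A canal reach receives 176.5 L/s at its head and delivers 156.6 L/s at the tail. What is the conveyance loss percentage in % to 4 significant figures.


Approach: apply the conveyance loss ratio, loss% = ((Q_head - Q_tail)/Q_head)*100.
loss = ((176.5 - 156.6)/176.5)*100 = 11.27 %
Therefore the conveyance loss percentage = 11.27 %.


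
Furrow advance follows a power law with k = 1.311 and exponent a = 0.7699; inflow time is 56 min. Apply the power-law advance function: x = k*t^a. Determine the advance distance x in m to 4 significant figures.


x = 1.311 * 56^0.7699 = 29.08 m
Therefore the advance distance x = 29.08 m.


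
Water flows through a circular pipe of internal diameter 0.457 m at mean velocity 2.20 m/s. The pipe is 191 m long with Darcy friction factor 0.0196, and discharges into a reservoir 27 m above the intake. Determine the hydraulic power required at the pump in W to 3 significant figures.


Approach: apply continuity + Darcy-Weisbach + hydraulic power, Q = A*v; hf = f*(L/D)*(v^2/(2g)); H = static + hf; P = rho*g*Q*H.
Step 1 — flow rate (continuity, Q = A*v):
  A = pi*(0.457/2)^2 = 0.16403 m^2
  Q = 0.16403 * 2.20 = 0.36087 m^3/s
Step 2 — friction head loss (Darcy-Weisbach):
  hf = 0.0196 * (191/0.457) * (2.20^2 / (2*9.81))
  hf = 2.0208 m
Step 3 — total head: H = 27 + 2.0208 = 29.021 m
Step 4 — hydraulic power (P = rho*g*Q*H):
  P = 1000 * 9.81 * 0.36087 * 29.021 = 103000 W
Therefore the hydraulic power required at the pump = 103000 W.


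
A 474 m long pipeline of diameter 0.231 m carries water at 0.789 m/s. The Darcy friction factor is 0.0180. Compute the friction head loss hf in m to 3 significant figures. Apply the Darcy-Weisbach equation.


Approach: apply the Darcy-Weisbach equation, hf = f*(L/D)*(v^2/(2g)).
hf = 0.0180 * (474/0.231) * (0.789^2 / (2*9.81))
hf = 1.17 m
Therefore the friction head loss hf = 1.17 m.


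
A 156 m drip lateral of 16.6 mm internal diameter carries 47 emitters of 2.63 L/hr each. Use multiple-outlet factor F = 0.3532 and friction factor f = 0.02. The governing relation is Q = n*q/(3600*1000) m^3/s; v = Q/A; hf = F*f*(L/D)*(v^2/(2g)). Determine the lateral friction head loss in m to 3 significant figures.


Q = 47*2.63/(3600*1000) = 3.4336e-05 m^3/s
A = pi*(16.6e-3/2)^2 = 2.1642e-04 m^2, so v = Q/A = 0.15865 m/s
hf = 0.3532*0.02*(156/0.0166)*(0.15865^2/(2*9.81)) = 0.0852 m
Therefore the lateral friction head loss = 0.0852 m.


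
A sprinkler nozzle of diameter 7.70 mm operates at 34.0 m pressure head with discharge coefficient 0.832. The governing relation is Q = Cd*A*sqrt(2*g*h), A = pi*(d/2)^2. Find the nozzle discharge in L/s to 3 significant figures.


A = pi*(7.70e-3/2)^2 = 4.6566e-05 m^2
Q = 0.832 * 4.6566e-05 * sqrt(2*9.81*34.0) * 1000 = 1.00 L/s
Therefore the nozzle discharge = 1.00 L/s.


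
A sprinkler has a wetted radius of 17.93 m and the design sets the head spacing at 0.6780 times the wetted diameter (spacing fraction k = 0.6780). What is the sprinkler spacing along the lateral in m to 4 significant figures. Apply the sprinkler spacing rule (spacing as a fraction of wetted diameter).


Approach: apply the sprinkler spacing rule (spacing as a fraction of wetted diameter), S = k*(2*R).
S = 0.6780 * (2 * 17.93) = 24.31 m
Therefore the sprinkler spacing along the lateral = 24.31 m.


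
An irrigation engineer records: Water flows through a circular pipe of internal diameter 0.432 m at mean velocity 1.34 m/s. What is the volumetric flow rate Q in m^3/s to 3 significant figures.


Approach: apply the continuity equation for pipe flow, Q = A * v with A = pi*(D/2)^2.
A = pi*(0.432/2)^2 = 0.14657 m^2
Q = 0.14657 * 1.34 = 0.196 m^3/s
Therefore the volumetric flow rate Q = 0.196 m^3/s.


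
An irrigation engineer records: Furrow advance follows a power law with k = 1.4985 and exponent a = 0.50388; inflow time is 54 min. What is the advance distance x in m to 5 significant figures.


Approach: apply the power-law advance function, x = k*t^a.
x = 1.4985 * 54^0.50388 = 11.183 m
Therefore the advance distance x = 11.183 m.


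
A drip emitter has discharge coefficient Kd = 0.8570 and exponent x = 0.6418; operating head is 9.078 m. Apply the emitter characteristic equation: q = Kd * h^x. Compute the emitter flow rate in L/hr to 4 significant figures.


q = 0.8570 * 9.078^0.6418 = 3.530 L/hr
Therefore the emitter flow rate = 3.530 L/hr.
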